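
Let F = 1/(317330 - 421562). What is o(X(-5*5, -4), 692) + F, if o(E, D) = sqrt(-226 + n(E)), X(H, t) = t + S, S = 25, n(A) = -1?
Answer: -1/104232 + I*sqrt(227) ≈ -9.594e-6 + 15.067*I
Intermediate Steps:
F = -1/104232 (F = 1/(-104232) = -1/104232 ≈ -9.5940e-6)
X(H, t) = 25 + t (X(H, t) = t + 25 = 25 + t)
o(E, D) = I*sqrt(227) (o(E, D) = sqrt(-226 - 1) = sqrt(-227) = I*sqrt(227))
o(X(-5*5, -4), 692) + F = I*sqrt(227) - 1/104232 = -1/104232 + I*sqrt(227)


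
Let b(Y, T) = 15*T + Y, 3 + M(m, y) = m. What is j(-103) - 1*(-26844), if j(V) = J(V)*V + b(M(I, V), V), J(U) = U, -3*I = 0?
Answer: 35905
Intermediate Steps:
I = 0 (I = -1/3*0 = 0)
M(m, y) = -3 + m
b(Y, T) = Y + 15*T
j(V) = -3 + V**2 + 15*V (j(V) = V*V + ((-3 + 0) + 15*V) = V**2 + (-3 + 15*V) = -3 + V**2 + 15*V)
j(-103) - 1*(-26844) = (-3 + (-103)**2 + 15*(-103)) - 1*(-26844) = (-3 + 10609 - 1545) + 26844 = 9061 + 26844 = 35905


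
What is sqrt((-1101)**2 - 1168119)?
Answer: 3*sqrt(4898) ≈ 209.96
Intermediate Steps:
sqrt((-1101)**2 - 1168119) = sqrt(1212201 - 1168119) = sqrt(44082) = 3*sqrt(4898)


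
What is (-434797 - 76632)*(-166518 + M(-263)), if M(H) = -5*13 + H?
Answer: 85329882934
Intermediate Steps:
M(H) = -65 + H
(-434797 - 76632)*(-166518 + M(-263)) = (-434797 - 76632)*(-166518 + (-65 - 263)) = -511429*(-166518 - 328) = -511429*(-166846) = 85329882934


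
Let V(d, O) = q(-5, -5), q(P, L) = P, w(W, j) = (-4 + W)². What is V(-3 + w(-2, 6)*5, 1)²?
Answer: 25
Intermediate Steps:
V(d, O) = -5
V(-3 + w(-2, 6)*5, 1)² = (-5)² = 25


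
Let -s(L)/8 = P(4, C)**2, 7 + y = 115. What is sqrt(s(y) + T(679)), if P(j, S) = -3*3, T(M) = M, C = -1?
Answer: sqrt(31) ≈ 5.5678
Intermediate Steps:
y = 108 (y = -7 + 115 = 108)
P(j, S) = -9
s(L) = -648 (s(L) = -8*(-9)**2 = -8*81 = -648)
sqrt(s(y) + T(679)) = sqrt(-648 + 679) = sqrt(31)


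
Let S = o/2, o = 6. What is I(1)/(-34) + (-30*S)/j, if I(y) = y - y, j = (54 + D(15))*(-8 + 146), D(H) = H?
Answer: -5/529 ≈ -0.0094518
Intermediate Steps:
j = 9522 (j = (54 + 15)*(-8 + 146) = 69*138 = 9522)
S = 3 (S = 6/2 = 6*(½) = 3)
I(y) = 0
I(1)/(-34) + (-30*S)/j = 0/(-34) - 30*3/9522 = 0*(-1/34) - 90*1/9522 = 0 - 5/529 = -5/529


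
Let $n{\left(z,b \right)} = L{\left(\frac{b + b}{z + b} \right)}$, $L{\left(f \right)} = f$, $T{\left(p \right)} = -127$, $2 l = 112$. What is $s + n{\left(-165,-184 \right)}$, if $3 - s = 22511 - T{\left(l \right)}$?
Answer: $- \frac{7899247}{349} \approx -22634.0$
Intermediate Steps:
$l = 56$ ($l = \frac{1}{2} \cdot 112 = 56$)
$n{\left(z,b \right)} = \frac{2 b}{b + z}$ ($n{\left(z,b \right)} = \frac{b + b}{z + b} = \frac{2 b}{b + z}$)
$s = -22635$ ($s = 3 - \left(22511 - -127\right) = 3 - \left(22511 + 127\right) = 3 - 22638 = -22635$)
$s + n{\left(-165,-184 \right)} = -22635 + 2 \left(-184\right) \frac{1}{-184 - 165} = -22635 + 2 \left(-184\right) \frac{1}{-349} = -22635 + 2 \left(-184\right) \left(- \frac{1}{349}\right) = -22635 + \frac{368}{349} = - \frac{7899247}{349}$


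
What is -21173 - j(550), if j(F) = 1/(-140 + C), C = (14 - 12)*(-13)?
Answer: -3514717/166 ≈ -21173.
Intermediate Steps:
C = -26 (C = 2*(-13) = -26)
j(F) = -1/166 (j(F) = 1/(-140 - 26) = 1/(-166) = -1/166)
-21173 - j(550) = -21173 - 1*(-1/166) = -21173 + 1/166 = -3514717/166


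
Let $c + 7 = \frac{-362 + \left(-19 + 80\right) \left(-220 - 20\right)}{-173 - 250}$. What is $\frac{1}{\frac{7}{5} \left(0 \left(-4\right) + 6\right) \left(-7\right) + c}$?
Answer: $- \frac{2115}{64157} \approx -0.032966$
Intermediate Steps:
$c = \frac{12041}{423}$ ($c = -7 + \frac{-362 + \left(-19 + 80\right) \left(-220 - 20\right)}{-173 - 250} = -7 + \frac{-362 + 61 \left(-240\right)}{-423} = -7 + \left(-362 - 14640\right) \left(- \frac{1}{423}\right) = -7 - - \frac{15002}{423} = -7 + \frac{15002}{423} = \frac{12041}{423} \approx 28.466$)
$\frac{1}{\frac{7}{5} \left(0 \left(-4\right) + 6\right) \left(-7\right) + c} = \frac{1}{\frac{7}{5} \left(0 \left(-4\right) + 6\right) \left(-7\right) + \frac{12041}{423}} = \frac{1}{7 \cdot \frac{1}{5} \left(0 + 6\right) \left(-7\right) + \frac{12041}{423}} = \frac{1}{\frac{7}{5} \cdot 6 \left(-7\right) + \frac{12041}{423}} = \frac{1}{\frac{42}{5} \left(-7\right) + \frac{12041}{423}} = \frac{1}{- \frac{294}{5} + \frac{12041}{423}} = \frac{1}{- \frac{64157}{2115}} = - \frac{2115}{64157}$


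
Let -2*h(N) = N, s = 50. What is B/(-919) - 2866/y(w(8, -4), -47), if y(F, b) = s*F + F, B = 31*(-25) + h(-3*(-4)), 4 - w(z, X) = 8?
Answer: 1396589/93738 ≈ 14.899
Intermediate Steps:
w(z, X) = -4 (w(z, X) = 4 - 1*8 = 4 - 8 = -4)
h(N) = -N/2
B = -781 (B = 31*(-25) - (-3)*(-4)/2 = -775 - ½*12 = -775 - 6 = -781)
y(F, b) = 51*F (y(F, b) = 50*F + F = 51*F)
B/(-919) - 2866/y(w(8, -4), -47) = -781/(-919) - 2866/(51*(-4)) = -781*(-1/919) - 2866/(-204) = 781/919 - 2866*(-1/204) = 781/919 + 1433/102 = 1396589/93738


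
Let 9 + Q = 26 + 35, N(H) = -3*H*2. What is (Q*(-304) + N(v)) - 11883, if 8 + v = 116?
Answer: -28339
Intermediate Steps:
v = 108 (v = -8 + 116 = 108)
N(H) = -6*H
Q = 52 (Q = -9 + (26 + 35) = -9 + 61 = 52)
(Q*(-304) + N(v)) - 11883 = (52*(-304) - 6*108) - 11883 = (-15808 - 648) - 11883 = -16456 - 11883 = -28339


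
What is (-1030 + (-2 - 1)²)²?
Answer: 1042441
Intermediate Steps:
(-1030 + (-2 - 1)²)² = (-1030 + (-3)²)² = (-1030 + 9)² = (-1021)² = 1042441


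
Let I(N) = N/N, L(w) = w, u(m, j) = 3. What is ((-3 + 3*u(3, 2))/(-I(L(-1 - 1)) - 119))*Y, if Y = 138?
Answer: -69/10 ≈ -6.9000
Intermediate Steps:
I(N) = 1
((-3 + 3*u(3, 2))/(-I(L(-1 - 1)) - 119))*Y = ((-3 + 3*3)/(-1*1 - 119))*138 = ((-3 + 9)/(-1 - 119))*138 = (6/(-120))*138 = -1/120*6*138 = -1/20*138 = -69/10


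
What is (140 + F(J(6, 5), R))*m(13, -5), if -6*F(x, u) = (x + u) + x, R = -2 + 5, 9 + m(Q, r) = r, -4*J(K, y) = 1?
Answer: -11725/6 ≈ -1954.2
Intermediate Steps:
J(K, y) = -1/4 (J(K, y) = -1/4*1 = -1/4)
m(Q, r) = -9 + r
R = 3
F(x, u) = -x/3 - u/6 (F(x, u) = -((x + u) + x)/6 = -((u + x) + x)/6 = -(u + 2*x)/6 = -x/3 - u/6)
(140 + F(J(6, 5), R))*m(13, -5) = (140 + (-1/3*(-1/4) - 1/6*3))*(-9 - 5) = (140 + (1/12 - 1/2))*(-14) = (140 - 5/12)*(-14) = (1675/12)*(-14) = -11725/6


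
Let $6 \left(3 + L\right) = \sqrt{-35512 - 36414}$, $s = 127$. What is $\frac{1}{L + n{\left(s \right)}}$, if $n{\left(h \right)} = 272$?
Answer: $\frac{4842}{1338461} - \frac{3 i \sqrt{71926}}{1338461} \approx 0.0036176 - 0.00060112 i$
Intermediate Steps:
$L = -3 + \frac{i \sqrt{71926}}{6}$ ($L = -3 + \frac{\sqrt{-35512 - 36414}}{6} = -3 + \frac{\sqrt{-71926}}{6} = -3 + \frac{i \sqrt{71926}}{6} \approx -3.0 + 44.698 i$)
$\frac{1}{L + n{\left(s \right)}} = \frac{1}{\left(-3 + \frac{i \sqrt{71926}}{6}\right) + 272} = \frac{1}{269 + \frac{i \sqrt{71926}}{6}}$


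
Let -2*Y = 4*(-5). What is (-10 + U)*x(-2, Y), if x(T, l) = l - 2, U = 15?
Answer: 40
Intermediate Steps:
Y = 10 (Y = -2*(-5) = -1/2*(-20) = 10)
x(T, l) = -2 + l
(-10 + U)*x(-2, Y) = (-10 + 15)*(-2 + 10) = 5*8 = 40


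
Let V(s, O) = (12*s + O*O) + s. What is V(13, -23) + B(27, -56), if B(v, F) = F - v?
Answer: 615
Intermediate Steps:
V(s, O) = O² + 13*s (V(s, O) = (12*s + O²) + s = (O² + 12*s) + s = O² + 13*s)
V(13, -23) + B(27, -56) = ((-23)² + 13*13) + (-56 - 1*27) = (529 + 169) + (-56 - 27) = 698 - 83 = 615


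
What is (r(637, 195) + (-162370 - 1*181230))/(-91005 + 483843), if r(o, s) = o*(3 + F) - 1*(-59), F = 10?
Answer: -167630/196419 ≈ -0.85343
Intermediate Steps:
r(o, s) = 59 + 13*o (r(o, s) = o*(3 + 10) - 1*(-59) = o*13 + 59 = 13*o + 59 = 59 + 13*o)
(r(637, 195) + (-162370 - 1*181230))/(-91005 + 483843) = ((59 + 13*637) + (-162370 - 1*181230))/(-91005 + 483843) = ((59 + 8281) + (-162370 - 181230))/392838 = (8340 - 343600)*(1/392838) = -335260*1/392838 = -167630/196419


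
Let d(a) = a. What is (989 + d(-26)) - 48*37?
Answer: -813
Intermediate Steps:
(989 + d(-26)) - 48*37 = (989 - 26) - 48*37 = 963 - 1776 = -813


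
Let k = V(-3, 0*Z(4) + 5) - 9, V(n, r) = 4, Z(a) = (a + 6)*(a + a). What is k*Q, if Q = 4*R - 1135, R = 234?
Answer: 995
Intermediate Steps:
Z(a) = 2*a*(6 + a) (Z(a) = (6 + a)*(2*a) = 2*a*(6 + a))
k = -5 (k = 4 - 9 = -5)
Q = -199 (Q = 4*234 - 1135 = 936 - 1135 = -199)
k*Q = -5*(-199) = 995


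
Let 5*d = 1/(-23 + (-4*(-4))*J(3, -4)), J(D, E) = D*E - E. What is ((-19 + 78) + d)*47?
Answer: 2093568/755 ≈ 2772.9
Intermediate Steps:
J(D, E) = -E + D*E
d = -1/755 (d = 1/(5*(-23 + (-4*(-4))*(-4*(-1 + 3)))) = 1/(5*(-23 + 16*(-4*2))) = 1/(5*(-23 + 16*(-8))) = 1/(5*(-23 - 128)) = (1/5)/(-151) = (1/5)*(-1/151) = -1/755 ≈ -0.0013245)
((-19 + 78) + d)*47 = ((-19 + 78) - 1/755)*47 = (59 - 1/755)*47 = (44544/755)*47 = 2093568/755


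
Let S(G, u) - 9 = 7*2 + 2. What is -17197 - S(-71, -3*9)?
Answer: -17222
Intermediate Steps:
S(G, u) = 25 (S(G, u) = 9 + (7*2 + 2) = 9 + (14 + 2) = 9 + 16 = 25)
-17197 - S(-71, -3*9) = -17197 - 1*25 = -17197 - 25 = -17222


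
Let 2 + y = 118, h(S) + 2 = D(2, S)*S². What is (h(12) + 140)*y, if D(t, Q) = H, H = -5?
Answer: -67512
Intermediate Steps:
D(t, Q) = -5
h(S) = -2 - 5*S²
y = 116 (y = -2 + 118 = 116)
(h(12) + 140)*y = ((-2 - 5*12²) + 140)*116 = ((-2 - 5*144) + 140)*116 = ((-2 - 720) + 140)*116 = (-722 + 140)*116 = -582*116 = -67512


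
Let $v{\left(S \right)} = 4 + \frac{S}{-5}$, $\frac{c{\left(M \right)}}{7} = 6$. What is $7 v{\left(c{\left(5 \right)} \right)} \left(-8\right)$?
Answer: $\frac{1232}{5} \approx 246.4$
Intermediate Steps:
$c{\left(M \right)} = 42$ ($c{\left(M \right)} = 7 \cdot 6 = 42$)
$v{\left(S \right)} = 4 - \frac{S}{5}$ ($v{\left(S \right)} = 4 + S \left(- \frac{1}{5}\right) = 4 - \frac{S}{5}$)
$7 v{\left(c{\left(5 \right)} \right)} \left(-8\right) = 7 \left(4 - \frac{42}{5}\right) \left(-8\right) = 7 \left(- \frac{22}{5}\right) \left(-8\right) = \left(- \frac{154}{5}\right) \left(-8\right) = \frac{1232}{5}$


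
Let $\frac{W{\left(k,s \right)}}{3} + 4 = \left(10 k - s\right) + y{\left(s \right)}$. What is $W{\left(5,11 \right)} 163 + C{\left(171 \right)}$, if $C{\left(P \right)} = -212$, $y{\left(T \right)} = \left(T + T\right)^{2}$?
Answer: $253579$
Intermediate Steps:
$y{\left(T \right)} = 4 T^{2}$ ($y{\left(T \right)} = \left(2 T\right)^{2} = 4 T^{2}$)
$W{\left(k,s \right)} = -12 - 3 s + 12 s^{2} + 30 k$ ($W{\left(k,s \right)} = -12 + 3 \left(\left(10 k - s\right) + 4 s^{2}\right) = -12 + 3 \left(\left(- s + 10 k\right) + 4 s^{2}\right) = -12 + 3 \left(- s + 4 s^{2} + 10 k\right) = -12 + \left(- 3 s + 12 s^{2} + 30 k\right) = -12 - 3 s + 12 s^{2} + 30 k$)
$W{\left(5,11 \right)} 163 + C{\left(171 \right)} = \left(-12 - 33 + 12 \cdot 11^{2} + 30 \cdot 5\right) 163 - 212 = \left(-12 - 33 + 12 \cdot 121 + 150\right) 163 - 212 = \left(-12 - 33 + 1452 + 150\right) 163 - 212 = 1557 \cdot 163 - 212 = 253791 - 212 = 253579$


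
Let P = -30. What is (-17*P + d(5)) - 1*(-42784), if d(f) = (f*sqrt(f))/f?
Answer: 43294 + sqrt(5) ≈ 43296.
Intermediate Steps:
d(f) = sqrt(f) (d(f) = f**(3/2)/f = sqrt(f))
(-17*P + d(5)) - 1*(-42784) = (-17*(-30) + sqrt(5)) - 1*(-42784) = (510 + sqrt(5)) + 42784 = 43294 + sqrt(5)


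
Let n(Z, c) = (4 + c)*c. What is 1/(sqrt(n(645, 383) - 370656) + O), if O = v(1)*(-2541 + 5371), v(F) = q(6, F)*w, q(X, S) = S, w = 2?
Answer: 1132/6451607 - 3*I*sqrt(24715)/32258035 ≈ 0.00017546 - 1.4621e-5*I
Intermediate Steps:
n(Z, c) = c*(4 + c)
v(F) = 2*F (v(F) = F*2 = 2*F)
O = 5660 (O = (2*1)*(-2541 + 5371) = 2*2830 = 5660)
1/(sqrt(n(645, 383) - 370656) + O) = 1/(sqrt(383*(4 + 383) - 370656) + 5660) = 1/(sqrt(383*387 - 370656) + 5660) = 1/(sqrt(148221 - 370656) + 5660) = 1/(sqrt(-222435) + 5660) = 1/(3*I*sqrt(24715) + 5660) = 1/(5660 + 3*I*sqrt(24715))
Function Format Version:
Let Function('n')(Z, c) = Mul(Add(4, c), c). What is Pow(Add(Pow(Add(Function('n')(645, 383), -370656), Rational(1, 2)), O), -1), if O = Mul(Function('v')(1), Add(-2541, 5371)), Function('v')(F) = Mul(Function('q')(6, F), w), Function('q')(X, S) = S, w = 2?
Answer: Add(Rational(1132, 6451607), Mul(Rational(-3, 32258035), I, Pow(24715, Rational(1, 2)))) ≈ Add(0.00017546, Mul(-1.4621e-5, I))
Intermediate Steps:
Function('n')(Z, c) = Mul(c, Add(4, c))
Function('v')(F) = Mul(2, F) (Function('v')(F) = Mul(F, 2) = Mul(2, F))
O = 5660 (O = Mul(Mul(2, 1), Add(-2541, 5371)) = Mul(2, 2830) = 5660)
Pow(Add(Pow(Add(Function('n')(645, 383), -370656), Rational(1, 2)), O), -1) = Pow(Add(Pow(Add(Mul(383, Add(4, 383)), -370656), Rational(1, 2)), 5660), -1) = Pow(Add(Pow(Add(Mul(383, 387), -370656), Rational(1, 2)), 5660), -1) = Pow(Add(Pow(Add(148221, -370656), Rational(1, 2)), 5660), -1) = Pow(Add(Pow(-222435, Rational(1, 2)), 5660), -1) = Pow(Add(Mul(3, I, Pow(24715, Rational(1, 2))), 5660), -1) = Pow(Add(5660, Mul(3, I, Pow(24715, Rational(1, 2)))), -1)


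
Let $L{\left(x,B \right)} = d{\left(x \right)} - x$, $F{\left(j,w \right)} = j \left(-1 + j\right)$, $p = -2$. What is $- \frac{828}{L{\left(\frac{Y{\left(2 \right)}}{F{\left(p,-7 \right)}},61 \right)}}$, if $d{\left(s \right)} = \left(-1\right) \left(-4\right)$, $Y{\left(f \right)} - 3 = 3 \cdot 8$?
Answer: $1656$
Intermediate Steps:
$Y{\left(f \right)} = 27$ ($Y{\left(f \right)} = 3 + 3 \cdot 8 = 3 + 24 = 27$)
$d{\left(s \right)} = 4$
$L{\left(x,B \right)} = 4 - x$
$- \frac{828}{L{\left(\frac{Y{\left(2 \right)}}{F{\left(p,-7 \right)}},61 \right)}} = - \frac{828}{4 - \frac{27}{\left(-2\right) \left(-1 - 2\right)}} = - \frac{828}{4 - \frac{27}{\left(-2\right) \left(-3\right)}} = - \frac{828}{4 - \frac{27}{6}} = - \frac{828}{4 - 27 \cdot \frac{1}{6}} = - \frac{828}{4 - \frac{9}{2}} = - \frac{828}{- \frac{1}{2}} = \left(-828\right) \left(-2\right) = 1656$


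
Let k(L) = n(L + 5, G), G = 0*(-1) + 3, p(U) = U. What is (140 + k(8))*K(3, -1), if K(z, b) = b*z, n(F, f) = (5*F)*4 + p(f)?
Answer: -1209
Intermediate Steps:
G = 3 (G = 0 + 3 = 3)
n(F, f) = f + 20*F (n(F, f) = (5*F)*4 + f = 20*F + f = f + 20*F)
k(L) = 103 + 20*L (k(L) = 3 + 20*(L + 5) = 3 + 20*(5 + L) = 3 + (100 + 20*L) = 103 + 20*L)
(140 + k(8))*K(3, -1) = (140 + (103 + 20*8))*(-1*3) = (140 + (103 + 160))*(-3) = (140 + 263)*(-3) = 403*(-3) = -1209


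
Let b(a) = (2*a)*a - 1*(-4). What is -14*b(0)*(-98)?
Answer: 5488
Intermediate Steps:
b(a) = 4 + 2*a² (b(a) = 2*a² + 4 = 4 + 2*a²)
-14*b(0)*(-98) = -14*(4 + 2*0²)*(-98) = -14*(4 + 2*0)*(-98) = -14*(4 + 0)*(-98) = -14*4*(-98) = -56*(-98) = 5488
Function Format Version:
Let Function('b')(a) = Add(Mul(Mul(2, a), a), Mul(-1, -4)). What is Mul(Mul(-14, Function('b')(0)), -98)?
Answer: 5488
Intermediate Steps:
Function('b')(a) = Add(4, Mul(2, Pow(a, 2))) (Function('b')(a) = Add(Mul(2, Pow(a, 2)), 4) = Add(4, Mul(2, Pow(a, 2))))
Mul(Mul(-14, Function('b')(0)), -98) = Mul(Mul(-14, Add(4, Mul(2, Pow(0, 2)))), -98) = Mul(Mul(-14, Add(4, Mul(2, 0))), -98) = Mul(Mul(-14, Add(4, 0)), -98) = Mul(Mul(-14, 4), -98) = Mul(-56, -98) = 5488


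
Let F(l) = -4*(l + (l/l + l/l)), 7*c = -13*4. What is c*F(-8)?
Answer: -1248/7 ≈ -178.29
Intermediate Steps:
c = -52/7 (c = (-13*4)/7 = (⅐)*(-52) = -52/7 ≈ -7.4286)
F(l) = -8 - 4*l (F(l) = -4*(l + (1 + 1)) = -4*(l + 2) = -4*(2 + l) = -8 - 4*l)
c*F(-8) = -52*(-8 - 4*(-8))/7 = -52*(-8 + 32)/7 = -52/7*24 = -1248/7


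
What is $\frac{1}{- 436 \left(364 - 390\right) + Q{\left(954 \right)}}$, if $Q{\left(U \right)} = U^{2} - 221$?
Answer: $\frac{1}{921231} \approx 1.0855 \cdot 10^{-6}$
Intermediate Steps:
$Q{\left(U \right)} = -221 + U^{2}$ ($Q{\left(U \right)} = U^{2} - 221 = -221 + U^{2}$)
$\frac{1}{- 436 \left(364 - 390\right) + Q{\left(954 \right)}} = \frac{1}{- 436 \left(364 - 390\right) - \left(221 - 954^{2}\right)} = \frac{1}{\left(-436\right) \left(-26\right) + \left(-221 + 910116\right)} = \frac{1}{11336 + 909895} = \frac{1}{921231}$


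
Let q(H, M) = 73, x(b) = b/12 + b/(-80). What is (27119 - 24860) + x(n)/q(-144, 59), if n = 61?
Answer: 39578717/17520 ≈ 2259.1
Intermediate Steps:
x(b) = 17*b/240 (x(b) = b*(1/12) + b*(-1/80) = b/12 - b/80 = 17*b/240)
(27119 - 24860) + x(n)/q(-144, 59) = (27119 - 24860) + ((17/240)*61)/73 = 2259 + (1037/240)*(1/73) = 2259 + 1037/17520 = 39578717/17520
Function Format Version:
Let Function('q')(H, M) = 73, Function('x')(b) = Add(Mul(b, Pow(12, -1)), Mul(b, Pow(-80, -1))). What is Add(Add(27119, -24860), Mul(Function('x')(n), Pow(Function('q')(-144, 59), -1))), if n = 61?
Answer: Rational(39578717, 17520) ≈ 2259.1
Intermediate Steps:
Function('x')(b) = Mul(Rational(17, 240), b) (Function('x')(b) = Add(Mul(b, Rational(1, 12)), Mul(b, Rational(-1, 80))) = Add(Mul(Rational(1, 12), b), Mul(Rational(-1, 80), b)) = Mul(Rational(17, 240), b))
Add(Add(27119, -24860), Mul(Function('x')(n), Pow(Function('q')(-144, 59), -1))) = Add(Add(27119, -24860), Mul(Mul(Rational(17, 240), 61), Pow(73, -1))) = Add(2259, Mul(Rational(1037, 240), Rational(1, 73))) = Add(2259, Rational(1037, 17520)) = Rational(39578717, 17520)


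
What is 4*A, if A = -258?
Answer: -1032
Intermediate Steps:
4*A = 4*(-258) = -1032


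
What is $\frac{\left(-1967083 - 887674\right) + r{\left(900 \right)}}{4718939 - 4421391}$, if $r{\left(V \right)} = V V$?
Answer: $- \frac{2044757}{297548} \approx -6.872$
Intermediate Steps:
$r{\left(V \right)} = V^{2}$
$\frac{\left(-1967083 - 887674\right) + r{\left(900 \right)}}{4718939 - 4421391} = \frac{\left(-1967083 - 887674\right) + 900^{2}}{4718939 - 4421391} = \frac{\left(-1967083 - 887674\right) + 810000}{297548} = \left(-2854757 + 810000\right) \frac{1}{297548} = \left(-2044757\right) \frac{1}{297548} = - \frac{2044757}{297548}$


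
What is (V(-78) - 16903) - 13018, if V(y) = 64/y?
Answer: -1166951/39 ≈ -29922.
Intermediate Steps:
(V(-78) - 16903) - 13018 = (64/(-78) - 16903) - 13018 = (64*(-1/78) - 16903) - 13018 = (-32/39 - 16903) - 13018 = -659249/39 - 13018 = -1166951/39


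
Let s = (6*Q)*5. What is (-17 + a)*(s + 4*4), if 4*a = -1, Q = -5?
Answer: 4623/2 ≈ 2311.5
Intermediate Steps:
s = -150 (s = (6*(-5))*5 = -30*5 = -150)
a = -¼ (a = (¼)*(-1) = -¼ ≈ -0.25000)
(-17 + a)*(s + 4*4) = (-17 - ¼)*(-150 + 4*4) = -69*(-150 + 16)/4 = -69/4*(-134) = 4623/2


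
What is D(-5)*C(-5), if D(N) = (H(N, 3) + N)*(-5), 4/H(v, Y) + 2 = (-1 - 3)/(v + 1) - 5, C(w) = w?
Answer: -425/3 ≈ -141.67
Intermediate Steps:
H(v, Y) = 4/(-7 - 4/(1 + v)) (H(v, Y) = 4/(-2 + ((-1 - 3)/(v + 1) - 5)) = 4/(-2 + (-4/(1 + v) - 5)) = 4/(-2 + (-5 - 4/(1 + v))) = 4/(-7 - 4/(1 + v)))
D(N) = -5*N - 20*(-1 - N)/(11 + 7*N) (D(N) = (4*(-1 - N)/(11 + 7*N) + N)*(-5) = (N + 4*(-1 - N)/(11 + 7*N))*(-5) = -5*N - 20*(-1 - N)/(11 + 7*N))
D(-5)*C(-5) = (5*(4 - 7*(-5) - 7*(-5)²)/(11 + 7*(-5)))*(-5) = (5*(4 + 35 - 7*25)/(11 - 35))*(-5) = (5*(4 + 35 - 175)/(-24))*(-5) = (5*(-1/24)*(-136))*(-5) = (85/3)*(-5) = -425/3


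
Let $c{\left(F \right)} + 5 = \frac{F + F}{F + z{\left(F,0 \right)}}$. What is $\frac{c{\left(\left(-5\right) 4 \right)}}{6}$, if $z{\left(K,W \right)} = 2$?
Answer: $- \frac{25}{54} \approx -0.46296$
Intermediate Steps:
$c{\left(F \right)} = -5 + \frac{2 F}{2 + F}$ ($c{\left(F \right)} = -5 + \frac{F + F}{F + 2} = -5 + \frac{2 F}{2 + F}$)
$\frac{c{\left(\left(-5\right) 4 \right)}}{6} = \frac{\frac{1}{2 - 20} \left(-10 - 3 \left(\left(-5\right) 4\right)\right)}{6} = \frac{\frac{1}{2 - 20} \left(-10 - -60\right)}{6} = \frac{\frac{1}{-18} \left(-10 + 60\right)}{6} = \frac{\left(- \frac{1}{18}\right) 50}{6} = \frac{1}{6} \left(- \frac{25}{9}\right) = - \frac{25}{54}$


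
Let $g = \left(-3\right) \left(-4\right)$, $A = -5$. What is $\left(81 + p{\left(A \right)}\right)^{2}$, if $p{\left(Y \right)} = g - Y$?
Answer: $9604$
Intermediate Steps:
$g = 12$
$p{\left(Y \right)} = 12 - Y$
$\left(81 + p{\left(A \right)}\right)^{2} = \left(81 + \left(12 - -5\right)\right)^{2} = \left(81 + \left(12 + 5\right)\right)^{2} = \left(81 + 17\right)^{2} = 98^{2} = 9604$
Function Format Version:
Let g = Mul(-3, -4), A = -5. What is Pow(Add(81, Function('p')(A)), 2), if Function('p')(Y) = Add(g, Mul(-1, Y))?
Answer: 9604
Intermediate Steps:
g = 12
Function('p')(Y) = Add(12, Mul(-1, Y))
Pow(Add(81, Function('p')(A)), 2) = Pow(Add(81, Add(12, Mul(-1, -5))), 2) = Pow(Add(81, Add(12, 5)), 2) = Pow(Add(81, 17), 2) = Pow(98, 2) = 9604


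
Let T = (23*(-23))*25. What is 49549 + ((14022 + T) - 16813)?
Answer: 33533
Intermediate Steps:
T = -13225 (T = -529*25 = -13225)
49549 + ((14022 + T) - 16813) = 49549 + ((14022 - 13225) - 16813) = 49549 + (797 - 16813) = 49549 - 16016 = 33533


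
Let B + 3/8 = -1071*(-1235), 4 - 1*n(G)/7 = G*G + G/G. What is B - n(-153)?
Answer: 11892213/8 ≈ 1.4865e+6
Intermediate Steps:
n(G) = 21 - 7*G² (n(G) = 28 - 7*(G*G + G/G) = 28 - 7*(G² + 1) = 28 - 7*(1 + G²) = 28 + (-7 - 7*G²) = 21 - 7*G²)
B = 10581477/8 (B = -3/8 - 1071*(-1235) = -3/8 + 1322685 = 10581477/8 ≈ 1.3227e+6)
B - n(-153) = 10581477/8 - (21 - 7*(-153)²) = 10581477/8 - (21 - 7*23409) = 10581477/8 - (21 - 163863) = 10581477/8 - 1*(-163842) = 10581477/8 + 163842 = 11892213/8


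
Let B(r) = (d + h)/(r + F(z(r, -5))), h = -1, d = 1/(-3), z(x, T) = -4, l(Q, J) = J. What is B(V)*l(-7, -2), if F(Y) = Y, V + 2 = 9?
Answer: 8/9 ≈ 0.88889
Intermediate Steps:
V = 7 (V = -2 + 9 = 7)
d = -1/3 ≈ -0.33333
B(r) = -4/(3*(-4 + r)) (B(r) = (-1/3 - 1)/(r - 4) = -4/(3*(-4 + r)))
B(V)*l(-7, -2) = -4/(-12 + 3*7)*(-2) = -4/(-12 + 21)*(-2) = -4/9*(-2) = 8/9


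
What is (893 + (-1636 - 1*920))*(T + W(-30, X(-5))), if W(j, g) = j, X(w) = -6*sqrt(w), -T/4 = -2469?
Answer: -16373898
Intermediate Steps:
T = 9876 (T = -4*(-2469) = 9876)
(893 + (-1636 - 1*920))*(T + W(-30, X(-5))) = (893 + (-1636 - 1*920))*(9876 - 30) = (893 + (-1636 - 920))*9846 = (893 - 2556)*9846 = -1663*9846 = -16373898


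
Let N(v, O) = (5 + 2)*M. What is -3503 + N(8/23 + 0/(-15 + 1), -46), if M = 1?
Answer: -3496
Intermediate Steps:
N(v, O) = 7 (N(v, O) = (5 + 2)*1 = 7*1 = 7)
-3503 + N(8/23 + 0/(-15 + 1), -46) = -3503 + 7 = -3496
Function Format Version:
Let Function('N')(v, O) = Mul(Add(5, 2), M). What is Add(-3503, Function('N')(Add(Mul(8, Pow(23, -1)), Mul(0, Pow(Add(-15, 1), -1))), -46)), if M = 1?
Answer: -3496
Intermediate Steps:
Function('N')(v, O) = 7 (Function('N')(v, O) = Mul(Add(5, 2), 1) = Mul(7, 1) = 7)
Add(-3503, Function('N')(Add(Mul(8, Pow(23, -1)), Mul(0, Pow(Add(-15, 1), -1))), -46)) = Add(-3503, 7) = -3496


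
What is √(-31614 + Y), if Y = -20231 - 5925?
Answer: I*√57770 ≈ 240.35*I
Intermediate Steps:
Y = -26156
√(-31614 + Y) = √(-31614 - 26156) = √(-57770) = I*√57770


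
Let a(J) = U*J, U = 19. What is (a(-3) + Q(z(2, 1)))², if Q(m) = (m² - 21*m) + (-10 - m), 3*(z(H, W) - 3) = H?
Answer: 1459264/81 ≈ 18016.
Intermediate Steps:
z(H, W) = 3 + H/3
Q(m) = -10 + m² - 22*m
a(J) = 19*J
(a(-3) + Q(z(2, 1)))² = (19*(-3) + (-10 + (3 + (⅓)*2)² - 22*(3 + (⅓)*2)))² = (-57 + (-10 + (3 + ⅔)² - 22*(3 + ⅔)))² = (-57 + (-10 + (11/3)² - 22*11/3))² = (-57 + (-10 + 121/9 - 242/3))² = (-57 - 695/9)² = (-1208/9)² = 1459264/81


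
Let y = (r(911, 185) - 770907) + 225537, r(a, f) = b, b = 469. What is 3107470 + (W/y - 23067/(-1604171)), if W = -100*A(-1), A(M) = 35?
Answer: 22825917958302523/7345499009 ≈ 3.1075e+6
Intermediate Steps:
r(a, f) = 469
W = -3500 (W = -100*35 = -3500)
y = -544901 (y = (469 - 770907) + 225537 = -770438 + 225537 = -544901)
3107470 + (W/y - 23067/(-1604171)) = 3107470 + (-3500/(-544901) - 23067/(-1604171)) = 3107470 + (-3500*(-1/544901) - 23067*(-1/1604171)) = 3107470 + (500/77843 + 23067/1604171) = 3107470 + 152805293/7345499009 = 22825917958302523/7345499009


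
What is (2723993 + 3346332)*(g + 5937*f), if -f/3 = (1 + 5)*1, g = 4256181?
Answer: 25187690577375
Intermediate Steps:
f = -18 (f = -3*(1 + 5) = -18 ≈ -18.000)
(2723993 + 3346332)*(g + 5937*f) = (2723993 + 3346332)*(4256181 + 5937*(-18)) = 6070325*(4256181 - 106866) = 6070325*4149315 = 25187690577375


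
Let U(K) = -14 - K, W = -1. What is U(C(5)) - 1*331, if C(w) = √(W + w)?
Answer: -347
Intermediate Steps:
C(w) = √(-1 + w)
U(C(5)) - 1*331 = (-14 - √(-1 + 5)) - 1*331 = (-14 - √4) - 331 = (-14 - 1*2) - 331 = (-14 - 2) - 331 = -16 - 331 = -347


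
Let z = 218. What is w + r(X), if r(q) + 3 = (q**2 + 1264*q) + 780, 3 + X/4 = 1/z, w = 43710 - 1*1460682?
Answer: -17004042615/11881 ≈ -1.4312e+6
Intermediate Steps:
w = -1416972 (w = 43710 - 1460682 = -1416972)
X = -1306/109 (X = -12 + 4/218 = -12 + 4*(1/218) = -12 + 2/109 = -1306/109 ≈ -11.982)
r(q) = 777 + q**2 + 1264*q (r(q) = -3 + ((q**2 + 1264*q) + 780) = -3 + (780 + q**2 + 1264*q) = 777 + q**2 + 1264*q)
w + r(X) = -1416972 + (777 + (-1306/109)**2 + 1264*(-1306/109)) = -1416972 + (777 + 1705636/11881 - 1650784/109) = -1416972 - 168998283/11881 = -17004042615/11881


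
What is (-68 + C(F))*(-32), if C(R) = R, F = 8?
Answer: 1920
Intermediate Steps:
(-68 + C(F))*(-32) = (-68 + 8)*(-32) = -60*(-32) = 1920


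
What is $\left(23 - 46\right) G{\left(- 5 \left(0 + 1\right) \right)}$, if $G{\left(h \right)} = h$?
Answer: $115$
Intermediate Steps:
$\left(23 - 46\right) G{\left(- 5 \left(0 + 1\right) \right)} = \left(23 - 46\right) \left(- 5 \left(0 + 1\right)\right) = - 23 \left(\left(-5\right) 1\right) = \left(-23\right) \left(-5\right) = 115$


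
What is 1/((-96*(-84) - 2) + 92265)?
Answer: 1/100327 ≈ 9.9674e-6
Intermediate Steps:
1/((-96*(-84) - 2) + 92265) = 1/((8064 - 2) + 92265) = 1/(8062 + 92265) = 1/100327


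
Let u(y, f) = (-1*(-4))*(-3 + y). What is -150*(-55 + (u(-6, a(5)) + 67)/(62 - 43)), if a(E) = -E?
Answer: 152100/19 ≈ 8005.3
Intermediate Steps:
u(y, f) = -12 + 4*y (u(y, f) = 4*(-3 + y) = -12 + 4*y)
-150*(-55 + (u(-6, a(5)) + 67)/(62 - 43)) = -150*(-55 + ((-12 + 4*(-6)) + 67)/(62 - 43)) = -150*(-55 + ((-12 - 24) + 67)/19) = -150*(-55 + (-36 + 67)*(1/19)) = -150*(-55 + 31*(1/19)) = -150*(-55 + 31/19) = -150*(-1014/19) = 152100/19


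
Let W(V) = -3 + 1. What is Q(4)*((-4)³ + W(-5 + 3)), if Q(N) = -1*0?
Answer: 0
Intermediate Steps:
Q(N) = 0
W(V) = -2
Q(4)*((-4)³ + W(-5 + 3)) = 0*((-4)³ - 2) = 0*(-64 - 2) = 0*(-66) = 0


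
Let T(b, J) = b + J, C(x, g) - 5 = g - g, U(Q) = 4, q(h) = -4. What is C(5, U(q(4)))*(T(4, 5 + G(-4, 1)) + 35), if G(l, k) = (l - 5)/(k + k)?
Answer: 395/2 ≈ 197.50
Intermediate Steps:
C(x, g) = 5 (C(x, g) = 5 + (g - g) = 5 + 0 = 5)
G(l, k) = (-5 + l)/(2*k) (G(l, k) = (-5 + l)/((2*k)) = (-5 + l)*(1/(2*k)) = (-5 + l)/(2*k))
T(b, J) = J + b
C(5, U(q(4)))*(T(4, 5 + G(-4, 1)) + 35) = 5*(((5 + (½)*(-5 - 4)/1) + 4) + 35) = 5*(((5 + (½)*1*(-9)) + 4) + 35) = 5*(((5 - 9/2) + 4) + 35) = 5*((½ + 4) + 35) = 5*(9/2 + 35) = 5*(79/2) = 395/2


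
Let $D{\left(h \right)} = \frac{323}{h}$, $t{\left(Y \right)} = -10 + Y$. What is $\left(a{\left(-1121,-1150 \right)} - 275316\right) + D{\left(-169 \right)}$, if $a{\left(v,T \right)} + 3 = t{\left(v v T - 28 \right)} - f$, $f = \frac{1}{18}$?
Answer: $- \frac{4396944852277}{3042} \approx -1.4454 \cdot 10^{9}$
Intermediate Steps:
$f = \frac{1}{18} \approx 0.055556$
$a{\left(v,T \right)} = - \frac{739}{18} + T v^{2}$ ($a{\left(v,T \right)} = -3 + \left(\left(-10 + \left(v v T - 28\right)\right) - \frac{1}{18}\right) = -3 + \left(\left(-10 + \left(v^{2} T - 28\right)\right) - \frac{1}{18}\right) = -3 + \left(\left(-10 + \left(T v^{2} - 28\right)\right) - \frac{1}{18}\right) = -3 + \left(\left(-10 + \left(-28 + T v^{2}\right)\right) - \frac{1}{18}\right) = -3 + \left(\left(-38 + T v^{2}\right) - \frac{1}{18}\right) = -3 + \left(- \frac{685}{18} + T v^{2}\right) = - \frac{739}{18} + T v^{2}$)
$\left(a{\left(-1121,-1150 \right)} - 275316\right) + D{\left(-169 \right)} = \left(\left(- \frac{739}{18} - 1150 \left(-1121\right)^{2}\right) - 275316\right) + \frac{323}{-169} = \left(\left(- \frac{739}{18} - 1445137150\right) - 275316\right) + 323 \left(- \frac{1}{169}\right) = \left(\left(- \frac{739}{18} - 1445137150\right) - 275316\right) - \frac{323}{169} = \left(- \frac{26012469439}{18} - 275316\right) - \frac{323}{169} = - \frac{26017425127}{18} - \frac{323}{169} = - \frac{4396944852277}{3042}$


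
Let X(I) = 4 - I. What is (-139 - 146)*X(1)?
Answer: -855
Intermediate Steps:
(-139 - 146)*X(1) = (-139 - 146)*(4 - 1*1) = -285*(4 - 1) = -285*3 = -855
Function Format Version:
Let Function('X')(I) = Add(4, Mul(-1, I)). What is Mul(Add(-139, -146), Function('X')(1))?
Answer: -855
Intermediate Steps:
Mul(Add(-139, -146), Function('X')(1)) = Mul(Add(-139, -146), Add(4, Mul(-1, 1))) = Mul(-285, Add(4, -1)) = Mul(-285, 3) = -855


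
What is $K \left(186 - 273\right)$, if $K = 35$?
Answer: $-3045$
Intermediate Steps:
$K \left(186 - 273\right) = 35 \left(186 - 273\right) = 35 \left(-87\right) = -3045$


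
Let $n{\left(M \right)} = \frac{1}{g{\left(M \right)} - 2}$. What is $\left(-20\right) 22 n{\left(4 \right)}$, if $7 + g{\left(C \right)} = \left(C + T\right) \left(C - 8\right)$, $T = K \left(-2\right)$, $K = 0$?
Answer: $\frac{88}{5} \approx 17.6$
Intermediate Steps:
$T = 0$ ($T = 0 \left(-2\right) = 0$)
$g{\left(C \right)} = -7 + C \left(-8 + C\right)$ ($g{\left(C \right)} = -7 + \left(C + 0\right) \left(C - 8\right) = -7 + C \left(C - 8\right) = -7 + C \left(-8 + C\right)$)
$n{\left(M \right)} = \frac{1}{-9 + M^{2} - 8 M}$ ($n{\left(M \right)} = \frac{1}{\left(-7 + M^{2} - 8 M\right) - 2} = \frac{1}{-9 + M^{2} - 8 M}$)
$\left(-20\right) 22 n{\left(4 \right)} = \frac{\left(-20\right) 22}{-9 + 4^{2} - 32} = - \frac{440}{-9 + 16 - 32} = - \frac{440}{-25} = \left(-440\right) \left(- \frac{1}{25}\right) = \frac{88}{5}$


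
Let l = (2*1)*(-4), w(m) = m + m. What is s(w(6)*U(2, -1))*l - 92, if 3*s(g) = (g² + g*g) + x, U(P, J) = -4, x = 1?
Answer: -37148/3 ≈ -12383.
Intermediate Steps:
w(m) = 2*m
l = -8 (l = 2*(-4) = -8)
s(g) = ⅓ + 2*g²/3 (s(g) = ((g² + g*g) + 1)/3 = ((g² + g²) + 1)/3 = (2*g² + 1)/3 = (1 + 2*g²)/3 = ⅓ + 2*g²/3)
s(w(6)*U(2, -1))*l - 92 = (⅓ + 2*((2*6)*(-4))²/3)*(-8) - 92 = (⅓ + 2*(12*(-4))²/3)*(-8) - 92 = (⅓ + (⅔)*(-48)²)*(-8) - 92 = (⅓ + (⅔)*2304)*(-8) - 92 = (⅓ + 1536)*(-8) - 92 = (4609/3)*(-8) - 92 = -36872/3 - 92 = -37148/3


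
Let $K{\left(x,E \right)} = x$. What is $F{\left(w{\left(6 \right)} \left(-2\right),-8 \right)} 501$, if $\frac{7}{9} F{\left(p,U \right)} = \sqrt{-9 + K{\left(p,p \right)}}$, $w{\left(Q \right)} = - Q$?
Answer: $\frac{4509 \sqrt{3}}{7} \approx 1115.7$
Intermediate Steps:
$F{\left(p,U \right)} = \frac{9 \sqrt{-9 + p}}{7}$
$F{\left(w{\left(6 \right)} \left(-2\right),-8 \right)} 501 = \frac{9 \sqrt{-9 + \left(-1\right) 6 \left(-2\right)}}{7} \cdot 501 = \frac{9 \sqrt{-9 - -12}}{7} \cdot 501 = \frac{9 \sqrt{-9 + 12}}{7} \cdot 501 = \frac{9 \sqrt{3}}{7} \cdot 501 = \frac{4509 \sqrt{3}}{7}$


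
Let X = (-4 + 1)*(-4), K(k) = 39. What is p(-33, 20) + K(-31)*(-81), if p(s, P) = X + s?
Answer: -3180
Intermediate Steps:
X = 12 (X = -3*(-4) = 12)
p(s, P) = 12 + s
p(-33, 20) + K(-31)*(-81) = (12 - 33) + 39*(-81) = -21 - 3159 = -3180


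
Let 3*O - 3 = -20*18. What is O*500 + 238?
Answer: -59262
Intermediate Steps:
O = -119 (O = 1 + (-20*18)/3 = 1 + (1/3)*(-360) = 1 - 120 = -119)
O*500 + 238 = -119*500 + 238 = -59500 + 238 = -59262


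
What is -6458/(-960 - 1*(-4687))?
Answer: -6458/3727 ≈ -1.7328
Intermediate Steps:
-6458/(-960 - 1*(-4687)) = -6458/(-960 + 4687) = -6458/3727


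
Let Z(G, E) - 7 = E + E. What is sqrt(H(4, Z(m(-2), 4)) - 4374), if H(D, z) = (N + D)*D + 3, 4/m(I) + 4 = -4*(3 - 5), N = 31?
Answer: I*sqrt(4231) ≈ 65.046*I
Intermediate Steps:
m(I) = 1 (m(I) = 4/(-4 - 4*(3 - 5)) = 4/(-4 - 4*(-2)) = 4/(-4 + 8) = 4/4 = 4*(1/4) = 1)
Z(G, E) = 7 + 2*E (Z(G, E) = 7 + (E + E) = 7 + 2*E)
H(D, z) = 3 + D*(31 + D) (H(D, z) = (31 + D)*D + 3 = D*(31 + D) + 3 = 3 + D*(31 + D))
sqrt(H(4, Z(m(-2), 4)) - 4374) = sqrt((3 + 4**2 + 31*4) - 4374) = sqrt((3 + 16 + 124) - 4374) = sqrt(143 - 4374) = sqrt(-4231) = I*sqrt(4231)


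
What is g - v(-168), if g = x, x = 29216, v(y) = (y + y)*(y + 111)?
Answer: 10064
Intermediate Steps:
v(y) = 2*y*(111 + y) (v(y) = (2*y)*(111 + y) = 2*y*(111 + y))
g = 29216
g - v(-168) = 29216 - 2*(-168)*(111 - 168) = 29216 - 2*(-168)*(-57) = 29216 - 1*19152 = 29216 - 19152 = 10064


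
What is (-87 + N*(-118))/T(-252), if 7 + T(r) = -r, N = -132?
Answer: 15489/245 ≈ 63.220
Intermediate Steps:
T(r) = -7 - r
(-87 + N*(-118))/T(-252) = (-87 - 132*(-118))/(-7 - 1*(-252)) = (-87 + 15576)/(-7 + 252) = 15489/245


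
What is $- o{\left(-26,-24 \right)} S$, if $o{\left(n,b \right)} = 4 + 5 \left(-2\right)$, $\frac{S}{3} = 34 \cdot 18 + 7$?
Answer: $11142$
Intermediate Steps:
$S = 1857$ ($S = 3 \left(34 \cdot 18 + 7\right) = 3 \left(612 + 7\right) = 3 \cdot 619 = 1857$)
$o{\left(n,b \right)} = -6$ ($o{\left(n,b \right)} = 4 - 10 = -6$)
$- o{\left(-26,-24 \right)} S = \left(-1\right) \left(-6\right) 1857 = 6 \cdot 1857 = 11142$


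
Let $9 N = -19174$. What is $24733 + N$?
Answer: $\frac{203423}{9} \approx 22603.0$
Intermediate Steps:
$N = - \frac{19174}{9}$ ($N = \frac{1}{9} \left(-19174\right) = - \frac{19174}{9} \approx -2130.4$)
$24733 + N = 24733 - \frac{19174}{9} = \frac{203423}{9}$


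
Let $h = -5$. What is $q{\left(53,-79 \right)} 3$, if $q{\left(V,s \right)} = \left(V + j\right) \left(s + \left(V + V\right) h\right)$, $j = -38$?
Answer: $-27405$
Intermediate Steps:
$q{\left(V,s \right)} = \left(-38 + V\right) \left(s - 10 V\right)$ ($q{\left(V,s \right)} = \left(V - 38\right) \left(s + \left(V + V\right) \left(-5\right)\right) = \left(-38 + V\right) \left(s + 2 V \left(-5\right)\right) = \left(-38 + V\right) \left(s - 10 V\right)$)
$q{\left(53,-79 \right)} 3 = \left(\left(-38\right) \left(-79\right) - 10 \cdot 53^{2} + 380 \cdot 53 + 53 \left(-79\right)\right) 3 = \left(3002 - 28090 + 20140 - 4187\right) 3 = \left(-9135\right) 3 = -27405$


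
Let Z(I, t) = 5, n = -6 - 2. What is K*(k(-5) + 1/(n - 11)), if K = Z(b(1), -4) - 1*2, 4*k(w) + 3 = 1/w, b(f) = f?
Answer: -243/95 ≈ -2.5579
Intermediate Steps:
n = -8
k(w) = -¾ + 1/(4*w)
K = 3 (K = 5 - 1*2 = 5 - 2 = 3)
K*(k(-5) + 1/(n - 11)) = 3*((¼)*(1 - 3*(-5))/(-5) + 1/(-8 - 11)) = 3*((¼)*(-⅕)*(1 + 15) + 1/(-19)) = 3*((¼)*(-⅕)*16 - 1/19) = 3*(-⅘ - 1/19) = 3*(-81/95) = -243/95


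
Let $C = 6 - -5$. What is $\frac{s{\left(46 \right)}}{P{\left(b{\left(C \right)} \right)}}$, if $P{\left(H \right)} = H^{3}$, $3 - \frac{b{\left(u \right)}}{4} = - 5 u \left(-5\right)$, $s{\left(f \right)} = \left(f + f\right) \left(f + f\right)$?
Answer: $- \frac{529}{80494592} \approx -6.5719 \cdot 10^{-6}$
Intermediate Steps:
$C = 11$ ($C = 6 + 5 = 11$)
$s{\left(f \right)} = 4 f^{2}$ ($s{\left(f \right)} = 2 f 2 f = 4 f^{2}$)
$b{\left(u \right)} = 12 - 100 u$ ($b{\left(u \right)} = 12 - 4 - 5 u \left(-5\right) = 12 - 4 \cdot 25 u = 12 - 100 u$)
$\frac{s{\left(46 \right)}}{P{\left(b{\left(C \right)} \right)}} = \frac{4 \cdot 46^{2}}{\left(12 - 1100\right)^{3}} = \frac{4 \cdot 2116}{\left(12 - 1100\right)^{3}} = \frac{8464}{\left(-1088\right)^{3}} = \frac{8464}{-1287913472} = 8464 \left(- \frac{1}{1287913472}\right) = - \frac{529}{80494592}$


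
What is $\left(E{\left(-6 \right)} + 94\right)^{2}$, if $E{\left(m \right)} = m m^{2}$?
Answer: $14884$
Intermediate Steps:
$E{\left(m \right)} = m^{3}$
$\left(E{\left(-6 \right)} + 94\right)^{2} = \left(\left(-6\right)^{3} + 94\right)^{2} = \left(-216 + 94\right)^{2} = \left(-122\right)^{2} = 14884$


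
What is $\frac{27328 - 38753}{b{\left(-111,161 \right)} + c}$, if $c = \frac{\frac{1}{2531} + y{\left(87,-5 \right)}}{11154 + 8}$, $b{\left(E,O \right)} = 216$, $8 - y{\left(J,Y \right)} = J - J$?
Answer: $- \frac{322767926350}{6102241001} \approx -52.893$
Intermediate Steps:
$y{\left(J,Y \right)} = 8$ ($y{\left(J,Y \right)} = 8 - \left(J - J\right) = 8 - 0 = 8 + 0 = 8$)
$c = \frac{20249}{28251022}$ ($c = \frac{\frac{1}{2531} + 8}{11154 + 8} = \frac{\frac{1}{2531} + 8}{11162} = \frac{20249}{2531} \cdot \frac{1}{11162} = \frac{20249}{28251022} \approx 0.00071675$)
$\frac{27328 - 38753}{b{\left(-111,161 \right)} + c} = \frac{27328 - 38753}{216 + \frac{20249}{28251022}} = - \frac{11425}{\frac{6102241001}{28251022}} = \left(-11425\right) \frac{28251022}{6102241001} = - \frac{322767926350}{6102241001}$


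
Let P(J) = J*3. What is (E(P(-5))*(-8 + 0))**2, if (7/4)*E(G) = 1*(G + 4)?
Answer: 123904/49 ≈ 2528.7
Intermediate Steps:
P(J) = 3*J
E(G) = 16/7 + 4*G/7 (E(G) = 4*(1*(G + 4))/7 = 4*(1*(4 + G))/7 = 4*(4 + G)/7 = 16/7 + 4*G/7)
(E(P(-5))*(-8 + 0))**2 = ((16/7 + 4*(3*(-5))/7)*(-8 + 0))**2 = ((16/7 + (4/7)*(-15))*(-8))**2 = ((16/7 - 60/7)*(-8))**2 = (-44/7*(-8))**2 = (352/7)**2 = 123904/49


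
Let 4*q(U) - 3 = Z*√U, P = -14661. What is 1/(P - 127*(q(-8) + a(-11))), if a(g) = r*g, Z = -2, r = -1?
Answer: -258452/4175355897 - 2032*I*√2/4175355897 ≈ -6.1899e-5 - 6.8825e-7*I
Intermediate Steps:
a(g) = -g
q(U) = ¾ - √U/2 (q(U) = ¾ + (-2*√U)/4 = ¾ - √U/2)
1/(P - 127*(q(-8) + a(-11))) = 1/(-14661 - 127*((¾ - I*√2) - 1*(-11))) = 1/(-14661 - 127*((¾ - I*√2) + 11)) = 1/(-14661 - 127*(47/4 - I*√2)) = 1/(-14661 + (-5969/4 + 127*I*√2)) = 1/(-64613/4 + 127*I*√2)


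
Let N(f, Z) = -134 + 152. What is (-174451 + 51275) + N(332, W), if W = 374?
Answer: -123158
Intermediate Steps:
N(f, Z) = 18
(-174451 + 51275) + N(332, W) = (-174451 + 51275) + 18 = -123176 + 18 = -123158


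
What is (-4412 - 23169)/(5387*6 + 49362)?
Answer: -27581/81684 ≈ -0.33766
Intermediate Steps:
(-4412 - 23169)/(5387*6 + 49362) = -27581/(32322 + 49362) = -27581/81684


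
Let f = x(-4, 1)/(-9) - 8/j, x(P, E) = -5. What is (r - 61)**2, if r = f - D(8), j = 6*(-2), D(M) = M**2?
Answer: 1240996/81 ≈ 15321.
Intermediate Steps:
j = -12
f = 11/9 (f = -5/(-9) - 8/(-12) = -5*(-1/9) - 8*(-1/12) = 5/9 + 2/3 = 11/9 ≈ 1.2222)
r = -565/9 (r = 11/9 - 1*8**2 = 11/9 - 1*64 = 11/9 - 64 = -565/9 ≈ -62.778)
(r - 61)**2 = (-565/9 - 61)**2 = (-1114/9)**2 = 1240996/81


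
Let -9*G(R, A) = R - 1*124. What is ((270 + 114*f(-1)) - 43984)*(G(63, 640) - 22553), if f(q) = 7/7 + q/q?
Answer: 8824005176/9 ≈ 9.8045e+8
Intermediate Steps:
f(q) = 2 (f(q) = 7*(⅐) + 1 = 1 + 1 = 2)
G(R, A) = 124/9 - R/9 (G(R, A) = -(R - 1*124)/9 = -(R - 124)/9 = -(-124 + R)/9 = 124/9 - R/9)
((270 + 114*f(-1)) - 43984)*(G(63, 640) - 22553) = ((270 + 114*2) - 43984)*((124/9 - ⅑*63) - 22553) = ((270 + 228) - 43984)*((124/9 - 7) - 22553) = (498 - 43984)*(61/9 - 22553) = -43486*(-202916/9) = 8824005176/9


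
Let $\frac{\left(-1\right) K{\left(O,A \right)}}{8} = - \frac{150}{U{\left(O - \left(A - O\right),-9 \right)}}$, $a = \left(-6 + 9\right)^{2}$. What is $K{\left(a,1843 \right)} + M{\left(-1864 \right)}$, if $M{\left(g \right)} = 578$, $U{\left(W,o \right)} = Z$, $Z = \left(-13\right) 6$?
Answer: $\frac{7314}{13} \approx 562.62$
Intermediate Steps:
$a = 9$ ($a = 3^{2} = 9$)
$Z = -78$
$U{\left(W,o \right)} = -78$
$K{\left(O,A \right)} = - \frac{200}{13}$ ($K{\left(O,A \right)} = - 8 \left(- \frac{150}{-78}\right) = - 8 \left(\left(-150\right) \left(- \frac{1}{78}\right)\right) = \left(-8\right) \frac{25}{13} = - \frac{200}{13}$)
$K{\left(a,1843 \right)} + M{\left(-1864 \right)} = - \frac{200}{13} + 578 = \frac{7314}{13}$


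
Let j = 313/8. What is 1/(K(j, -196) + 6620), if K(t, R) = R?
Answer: 1/6424 ≈ 0.00015567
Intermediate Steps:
j = 313/8 (j = 313*(1/8) = 313/8 ≈ 39.125)
1/(K(j, -196) + 6620) = 1/(-196 + 6620) = 1/6424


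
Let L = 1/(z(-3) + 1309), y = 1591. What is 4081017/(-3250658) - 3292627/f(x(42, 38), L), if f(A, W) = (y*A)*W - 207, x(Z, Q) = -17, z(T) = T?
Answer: 13977171164362583/966709931962 ≈ 14459.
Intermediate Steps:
L = 1/1306 (L = 1/(-3 + 1309) = 1/1306 ≈ 0.00076570)
f(A, W) = -207 + 1591*A*W (f(A, W) = (1591*A)*W - 207 = 1591*A*W - 207 = -207 + 1591*A*W)
4081017/(-3250658) - 3292627/f(x(42, 38), L) = 4081017/(-3250658) - 3292627/(-207 + 1591*(-17)*(1/1306)) = 4081017*(-1/3250658) - 3292627/(-207 - 27047/1306) = -4081017/3250658 - 3292627/(-297389/1306) = -4081017/3250658 - 3292627*(-1306/297389) = -4081017/3250658 + 4300170862/297389 = 13977171164362583/966709931962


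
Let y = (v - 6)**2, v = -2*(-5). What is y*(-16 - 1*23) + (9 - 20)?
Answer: -635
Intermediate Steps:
v = 10
y = 16 (y = (10 - 6)**2 = 4**2 = 16)
y*(-16 - 1*23) + (9 - 20) = 16*(-16 - 1*23) + (9 - 20) = 16*(-16 - 23) - 11 = 16*(-39) - 11 = -624 - 11 = -635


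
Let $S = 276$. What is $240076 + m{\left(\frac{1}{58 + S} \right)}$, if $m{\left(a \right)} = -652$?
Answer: $239424$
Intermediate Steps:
$240076 + m{\left(\frac{1}{58 + S} \right)} = 240076 - 652 = 239424$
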